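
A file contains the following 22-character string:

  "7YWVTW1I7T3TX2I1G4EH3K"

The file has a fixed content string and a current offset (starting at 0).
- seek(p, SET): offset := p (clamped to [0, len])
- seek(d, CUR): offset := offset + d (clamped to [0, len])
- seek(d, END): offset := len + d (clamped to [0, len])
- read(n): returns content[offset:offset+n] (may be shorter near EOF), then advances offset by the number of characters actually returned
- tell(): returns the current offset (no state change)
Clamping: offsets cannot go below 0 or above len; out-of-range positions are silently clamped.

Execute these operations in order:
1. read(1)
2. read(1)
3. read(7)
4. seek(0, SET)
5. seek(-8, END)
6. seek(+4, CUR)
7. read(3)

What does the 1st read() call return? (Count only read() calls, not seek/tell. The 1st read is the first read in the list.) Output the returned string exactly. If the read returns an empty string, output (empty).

After 1 (read(1)): returned '7', offset=1
After 2 (read(1)): returned 'Y', offset=2
After 3 (read(7)): returned 'WVTW1I7', offset=9
After 4 (seek(0, SET)): offset=0
After 5 (seek(-8, END)): offset=14
After 6 (seek(+4, CUR)): offset=18
After 7 (read(3)): returned 'EH3', offset=21

Answer: 7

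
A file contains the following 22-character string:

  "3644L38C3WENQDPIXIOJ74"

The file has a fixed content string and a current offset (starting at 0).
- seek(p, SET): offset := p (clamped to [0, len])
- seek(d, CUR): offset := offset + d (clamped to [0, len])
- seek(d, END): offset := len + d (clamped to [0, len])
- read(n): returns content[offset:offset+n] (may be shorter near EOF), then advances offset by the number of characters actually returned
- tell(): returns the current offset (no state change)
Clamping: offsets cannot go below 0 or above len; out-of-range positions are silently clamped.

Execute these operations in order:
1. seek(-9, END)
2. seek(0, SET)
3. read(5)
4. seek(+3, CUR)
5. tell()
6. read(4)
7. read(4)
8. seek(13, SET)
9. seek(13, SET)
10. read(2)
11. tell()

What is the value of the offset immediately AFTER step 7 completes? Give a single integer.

Answer: 16

Derivation:
After 1 (seek(-9, END)): offset=13
After 2 (seek(0, SET)): offset=0
After 3 (read(5)): returned '3644L', offset=5
After 4 (seek(+3, CUR)): offset=8
After 5 (tell()): offset=8
After 6 (read(4)): returned '3WEN', offset=12
After 7 (read(4)): returned 'QDPI', offset=16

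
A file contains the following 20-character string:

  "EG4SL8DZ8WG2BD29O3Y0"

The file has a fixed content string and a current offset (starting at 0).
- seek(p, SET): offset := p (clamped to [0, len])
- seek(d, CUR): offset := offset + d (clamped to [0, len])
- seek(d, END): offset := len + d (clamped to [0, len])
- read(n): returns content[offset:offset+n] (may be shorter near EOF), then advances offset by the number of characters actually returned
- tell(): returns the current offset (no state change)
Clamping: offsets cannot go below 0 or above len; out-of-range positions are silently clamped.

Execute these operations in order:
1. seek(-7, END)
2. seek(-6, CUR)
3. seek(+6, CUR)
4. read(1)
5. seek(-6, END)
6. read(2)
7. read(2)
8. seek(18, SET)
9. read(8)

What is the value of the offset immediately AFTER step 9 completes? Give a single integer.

After 1 (seek(-7, END)): offset=13
After 2 (seek(-6, CUR)): offset=7
After 3 (seek(+6, CUR)): offset=13
After 4 (read(1)): returned 'D', offset=14
After 5 (seek(-6, END)): offset=14
After 6 (read(2)): returned '29', offset=16
After 7 (read(2)): returned 'O3', offset=18
After 8 (seek(18, SET)): offset=18
After 9 (read(8)): returned 'Y0', offset=20

Answer: 20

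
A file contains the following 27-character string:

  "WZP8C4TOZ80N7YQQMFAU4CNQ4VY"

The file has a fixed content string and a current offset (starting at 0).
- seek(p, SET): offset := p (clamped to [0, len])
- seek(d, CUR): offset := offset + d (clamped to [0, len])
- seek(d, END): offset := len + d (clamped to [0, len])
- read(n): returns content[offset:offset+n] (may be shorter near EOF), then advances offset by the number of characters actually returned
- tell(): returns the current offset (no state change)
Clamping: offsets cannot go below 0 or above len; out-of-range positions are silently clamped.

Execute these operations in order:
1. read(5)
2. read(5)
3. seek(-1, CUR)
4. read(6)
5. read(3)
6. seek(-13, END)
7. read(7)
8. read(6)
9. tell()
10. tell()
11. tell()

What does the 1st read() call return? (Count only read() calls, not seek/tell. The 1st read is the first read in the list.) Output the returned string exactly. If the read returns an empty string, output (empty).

Answer: WZP8C

Derivation:
After 1 (read(5)): returned 'WZP8C', offset=5
After 2 (read(5)): returned '4TOZ8', offset=10
After 3 (seek(-1, CUR)): offset=9
After 4 (read(6)): returned '80N7YQ', offset=15
After 5 (read(3)): returned 'QMF', offset=18
After 6 (seek(-13, END)): offset=14
After 7 (read(7)): returned 'QQMFAU4', offset=21
After 8 (read(6)): returned 'CNQ4VY', offset=27
After 9 (tell()): offset=27
After 10 (tell()): offset=27
After 11 (tell()): offset=27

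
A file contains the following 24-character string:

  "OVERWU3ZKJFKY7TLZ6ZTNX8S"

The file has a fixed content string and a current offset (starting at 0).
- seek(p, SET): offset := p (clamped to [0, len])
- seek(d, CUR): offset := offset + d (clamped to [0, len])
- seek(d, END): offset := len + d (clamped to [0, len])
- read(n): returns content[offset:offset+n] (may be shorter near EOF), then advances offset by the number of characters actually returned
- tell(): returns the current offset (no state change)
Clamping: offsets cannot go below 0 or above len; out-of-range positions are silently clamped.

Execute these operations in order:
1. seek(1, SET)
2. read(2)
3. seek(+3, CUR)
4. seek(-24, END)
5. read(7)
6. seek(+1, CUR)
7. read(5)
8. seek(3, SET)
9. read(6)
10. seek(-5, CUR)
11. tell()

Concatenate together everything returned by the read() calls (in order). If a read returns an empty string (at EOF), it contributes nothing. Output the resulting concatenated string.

After 1 (seek(1, SET)): offset=1
After 2 (read(2)): returned 'VE', offset=3
After 3 (seek(+3, CUR)): offset=6
After 4 (seek(-24, END)): offset=0
After 5 (read(7)): returned 'OVERWU3', offset=7
After 6 (seek(+1, CUR)): offset=8
After 7 (read(5)): returned 'KJFKY', offset=13
After 8 (seek(3, SET)): offset=3
After 9 (read(6)): returned 'RWU3ZK', offset=9
After 10 (seek(-5, CUR)): offset=4
After 11 (tell()): offset=4

Answer: VEOVERWU3KJFKYRWU3ZK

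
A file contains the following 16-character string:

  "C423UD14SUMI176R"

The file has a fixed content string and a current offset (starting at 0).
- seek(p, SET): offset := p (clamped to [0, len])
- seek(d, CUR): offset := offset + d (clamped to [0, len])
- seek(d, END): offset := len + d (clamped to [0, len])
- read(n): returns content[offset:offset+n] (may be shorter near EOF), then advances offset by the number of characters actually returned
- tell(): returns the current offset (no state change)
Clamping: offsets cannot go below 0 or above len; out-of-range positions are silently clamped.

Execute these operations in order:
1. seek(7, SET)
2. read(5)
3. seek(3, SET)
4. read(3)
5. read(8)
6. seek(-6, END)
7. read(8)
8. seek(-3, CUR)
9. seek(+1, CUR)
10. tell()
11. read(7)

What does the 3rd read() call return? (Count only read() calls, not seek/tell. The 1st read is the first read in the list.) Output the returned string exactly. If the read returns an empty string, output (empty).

After 1 (seek(7, SET)): offset=7
After 2 (read(5)): returned '4SUMI', offset=12
After 3 (seek(3, SET)): offset=3
After 4 (read(3)): returned '3UD', offset=6
After 5 (read(8)): returned '14SUMI17', offset=14
After 6 (seek(-6, END)): offset=10
After 7 (read(8)): returned 'MI176R', offset=16
After 8 (seek(-3, CUR)): offset=13
After 9 (seek(+1, CUR)): offset=14
After 10 (tell()): offset=14
After 11 (read(7)): returned '6R', offset=16

Answer: 14SUMI17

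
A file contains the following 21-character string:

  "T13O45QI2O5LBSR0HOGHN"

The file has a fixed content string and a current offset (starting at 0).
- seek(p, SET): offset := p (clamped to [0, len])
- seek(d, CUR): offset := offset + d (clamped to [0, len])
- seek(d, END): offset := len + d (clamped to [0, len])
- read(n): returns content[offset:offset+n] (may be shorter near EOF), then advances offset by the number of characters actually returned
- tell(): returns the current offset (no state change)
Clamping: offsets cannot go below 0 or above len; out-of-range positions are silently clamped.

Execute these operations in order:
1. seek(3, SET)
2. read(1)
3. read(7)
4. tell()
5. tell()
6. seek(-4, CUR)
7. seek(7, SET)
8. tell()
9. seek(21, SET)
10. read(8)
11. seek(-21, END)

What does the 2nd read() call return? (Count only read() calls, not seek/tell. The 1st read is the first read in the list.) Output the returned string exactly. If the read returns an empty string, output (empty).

After 1 (seek(3, SET)): offset=3
After 2 (read(1)): returned 'O', offset=4
After 3 (read(7)): returned '45QI2O5', offset=11
After 4 (tell()): offset=11
After 5 (tell()): offset=11
After 6 (seek(-4, CUR)): offset=7
After 7 (seek(7, SET)): offset=7
After 8 (tell()): offset=7
After 9 (seek(21, SET)): offset=21
After 10 (read(8)): returned '', offset=21
After 11 (seek(-21, END)): offset=0

Answer: 45QI2O5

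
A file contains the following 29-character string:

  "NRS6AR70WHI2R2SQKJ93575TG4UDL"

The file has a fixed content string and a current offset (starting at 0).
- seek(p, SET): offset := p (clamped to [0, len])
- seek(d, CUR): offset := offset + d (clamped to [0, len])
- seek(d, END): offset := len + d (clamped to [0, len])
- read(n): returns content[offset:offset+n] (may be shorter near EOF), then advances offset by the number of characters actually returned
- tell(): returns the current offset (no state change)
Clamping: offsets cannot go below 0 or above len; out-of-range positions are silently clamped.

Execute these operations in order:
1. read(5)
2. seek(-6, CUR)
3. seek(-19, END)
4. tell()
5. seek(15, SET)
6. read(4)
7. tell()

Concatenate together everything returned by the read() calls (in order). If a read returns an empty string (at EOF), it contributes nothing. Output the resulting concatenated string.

Answer: NRS6AQKJ9

Derivation:
After 1 (read(5)): returned 'NRS6A', offset=5
After 2 (seek(-6, CUR)): offset=0
After 3 (seek(-19, END)): offset=10
After 4 (tell()): offset=10
After 5 (seek(15, SET)): offset=15
After 6 (read(4)): returned 'QKJ9', offset=19
After 7 (tell()): offset=19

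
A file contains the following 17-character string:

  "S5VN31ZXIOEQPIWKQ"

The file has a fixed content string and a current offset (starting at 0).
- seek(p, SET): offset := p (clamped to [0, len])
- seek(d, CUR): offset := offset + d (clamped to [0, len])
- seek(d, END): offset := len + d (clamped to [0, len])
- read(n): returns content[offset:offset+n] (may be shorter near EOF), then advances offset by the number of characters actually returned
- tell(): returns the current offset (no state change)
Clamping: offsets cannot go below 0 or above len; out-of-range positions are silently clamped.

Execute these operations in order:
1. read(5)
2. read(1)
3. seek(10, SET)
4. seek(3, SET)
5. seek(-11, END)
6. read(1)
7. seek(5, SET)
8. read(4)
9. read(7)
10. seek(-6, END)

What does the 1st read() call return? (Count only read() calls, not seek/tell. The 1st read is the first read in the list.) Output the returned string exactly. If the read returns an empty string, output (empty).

After 1 (read(5)): returned 'S5VN3', offset=5
After 2 (read(1)): returned '1', offset=6
After 3 (seek(10, SET)): offset=10
After 4 (seek(3, SET)): offset=3
After 5 (seek(-11, END)): offset=6
After 6 (read(1)): returned 'Z', offset=7
After 7 (seek(5, SET)): offset=5
After 8 (read(4)): returned '1ZXI', offset=9
After 9 (read(7)): returned 'OEQPIWK', offset=16
After 10 (seek(-6, END)): offset=11

Answer: S5VN3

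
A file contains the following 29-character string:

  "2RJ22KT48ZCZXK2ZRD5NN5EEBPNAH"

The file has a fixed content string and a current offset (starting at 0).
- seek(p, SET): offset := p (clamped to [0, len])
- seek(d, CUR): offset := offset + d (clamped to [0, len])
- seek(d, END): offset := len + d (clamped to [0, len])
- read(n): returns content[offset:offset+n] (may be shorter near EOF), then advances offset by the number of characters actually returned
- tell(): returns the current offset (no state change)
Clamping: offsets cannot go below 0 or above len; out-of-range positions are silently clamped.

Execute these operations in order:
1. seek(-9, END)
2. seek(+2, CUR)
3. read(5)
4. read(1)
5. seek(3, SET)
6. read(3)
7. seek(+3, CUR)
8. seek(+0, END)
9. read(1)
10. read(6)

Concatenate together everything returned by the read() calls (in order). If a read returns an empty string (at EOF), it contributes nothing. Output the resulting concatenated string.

After 1 (seek(-9, END)): offset=20
After 2 (seek(+2, CUR)): offset=22
After 3 (read(5)): returned 'EEBPN', offset=27
After 4 (read(1)): returned 'A', offset=28
After 5 (seek(3, SET)): offset=3
After 6 (read(3)): returned '22K', offset=6
After 7 (seek(+3, CUR)): offset=9
After 8 (seek(+0, END)): offset=29
After 9 (read(1)): returned '', offset=29
After 10 (read(6)): returned '', offset=29

Answer: EEBPNA22K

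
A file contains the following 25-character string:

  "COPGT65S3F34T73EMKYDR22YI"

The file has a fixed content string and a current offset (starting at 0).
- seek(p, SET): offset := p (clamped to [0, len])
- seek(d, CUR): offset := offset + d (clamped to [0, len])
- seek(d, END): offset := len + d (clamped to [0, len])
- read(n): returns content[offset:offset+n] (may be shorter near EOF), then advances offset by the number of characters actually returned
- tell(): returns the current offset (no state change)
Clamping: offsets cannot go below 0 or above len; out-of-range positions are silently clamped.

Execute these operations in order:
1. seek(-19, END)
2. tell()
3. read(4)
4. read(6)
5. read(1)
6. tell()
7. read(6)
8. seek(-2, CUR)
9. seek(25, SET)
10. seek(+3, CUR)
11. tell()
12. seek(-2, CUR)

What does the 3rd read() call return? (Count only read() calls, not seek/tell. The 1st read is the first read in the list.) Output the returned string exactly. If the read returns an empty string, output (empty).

After 1 (seek(-19, END)): offset=6
After 2 (tell()): offset=6
After 3 (read(4)): returned '5S3F', offset=10
After 4 (read(6)): returned '34T73E', offset=16
After 5 (read(1)): returned 'M', offset=17
After 6 (tell()): offset=17
After 7 (read(6)): returned 'KYDR22', offset=23
After 8 (seek(-2, CUR)): offset=21
After 9 (seek(25, SET)): offset=25
After 10 (seek(+3, CUR)): offset=25
After 11 (tell()): offset=25
After 12 (seek(-2, CUR)): offset=23

Answer: M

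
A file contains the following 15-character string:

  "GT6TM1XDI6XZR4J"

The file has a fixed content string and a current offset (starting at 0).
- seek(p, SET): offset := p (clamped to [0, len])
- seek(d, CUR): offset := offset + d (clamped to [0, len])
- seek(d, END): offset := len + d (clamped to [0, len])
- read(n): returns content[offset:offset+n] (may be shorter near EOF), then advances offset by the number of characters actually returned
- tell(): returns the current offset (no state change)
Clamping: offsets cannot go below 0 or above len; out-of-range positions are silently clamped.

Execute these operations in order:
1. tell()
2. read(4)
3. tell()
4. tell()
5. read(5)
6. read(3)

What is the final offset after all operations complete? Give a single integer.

After 1 (tell()): offset=0
After 2 (read(4)): returned 'GT6T', offset=4
After 3 (tell()): offset=4
After 4 (tell()): offset=4
After 5 (read(5)): returned 'M1XDI', offset=9
After 6 (read(3)): returned '6XZ', offset=12

Answer: 12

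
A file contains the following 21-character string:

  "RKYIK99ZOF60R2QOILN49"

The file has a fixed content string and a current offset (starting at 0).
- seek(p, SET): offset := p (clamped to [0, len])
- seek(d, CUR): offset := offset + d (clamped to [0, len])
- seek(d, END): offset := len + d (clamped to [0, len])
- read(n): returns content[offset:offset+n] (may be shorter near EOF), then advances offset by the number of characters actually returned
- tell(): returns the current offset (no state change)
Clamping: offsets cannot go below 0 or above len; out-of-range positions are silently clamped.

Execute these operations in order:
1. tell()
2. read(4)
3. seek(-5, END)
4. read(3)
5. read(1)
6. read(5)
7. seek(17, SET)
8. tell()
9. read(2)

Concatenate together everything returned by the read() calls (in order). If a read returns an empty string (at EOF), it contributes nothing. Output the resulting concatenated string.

After 1 (tell()): offset=0
After 2 (read(4)): returned 'RKYI', offset=4
After 3 (seek(-5, END)): offset=16
After 4 (read(3)): returned 'ILN', offset=19
After 5 (read(1)): returned '4', offset=20
After 6 (read(5)): returned '9', offset=21
After 7 (seek(17, SET)): offset=17
After 8 (tell()): offset=17
After 9 (read(2)): returned 'LN', offset=19

Answer: RKYIILN49LN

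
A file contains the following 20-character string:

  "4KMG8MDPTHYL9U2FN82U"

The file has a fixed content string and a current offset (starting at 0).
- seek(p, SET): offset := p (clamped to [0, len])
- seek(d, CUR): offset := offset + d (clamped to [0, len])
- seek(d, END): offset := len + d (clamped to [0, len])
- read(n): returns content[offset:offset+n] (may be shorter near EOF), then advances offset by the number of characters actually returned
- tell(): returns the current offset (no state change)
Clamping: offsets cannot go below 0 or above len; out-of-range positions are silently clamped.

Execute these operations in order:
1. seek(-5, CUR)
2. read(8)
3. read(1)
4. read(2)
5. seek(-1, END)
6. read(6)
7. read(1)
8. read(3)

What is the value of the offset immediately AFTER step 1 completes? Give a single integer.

After 1 (seek(-5, CUR)): offset=0

Answer: 0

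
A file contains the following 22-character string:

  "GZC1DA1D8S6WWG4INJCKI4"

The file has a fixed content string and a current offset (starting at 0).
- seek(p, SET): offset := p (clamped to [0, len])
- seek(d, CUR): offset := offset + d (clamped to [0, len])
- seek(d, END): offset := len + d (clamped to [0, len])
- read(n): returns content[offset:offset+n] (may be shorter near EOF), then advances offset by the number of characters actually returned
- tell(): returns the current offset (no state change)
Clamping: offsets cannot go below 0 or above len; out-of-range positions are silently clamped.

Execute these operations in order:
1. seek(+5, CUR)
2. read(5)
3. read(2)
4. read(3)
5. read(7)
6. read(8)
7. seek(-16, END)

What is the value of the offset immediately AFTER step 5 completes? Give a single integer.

After 1 (seek(+5, CUR)): offset=5
After 2 (read(5)): returned 'A1D8S', offset=10
After 3 (read(2)): returned '6W', offset=12
After 4 (read(3)): returned 'WG4', offset=15
After 5 (read(7)): returned 'INJCKI4', offset=22

Answer: 22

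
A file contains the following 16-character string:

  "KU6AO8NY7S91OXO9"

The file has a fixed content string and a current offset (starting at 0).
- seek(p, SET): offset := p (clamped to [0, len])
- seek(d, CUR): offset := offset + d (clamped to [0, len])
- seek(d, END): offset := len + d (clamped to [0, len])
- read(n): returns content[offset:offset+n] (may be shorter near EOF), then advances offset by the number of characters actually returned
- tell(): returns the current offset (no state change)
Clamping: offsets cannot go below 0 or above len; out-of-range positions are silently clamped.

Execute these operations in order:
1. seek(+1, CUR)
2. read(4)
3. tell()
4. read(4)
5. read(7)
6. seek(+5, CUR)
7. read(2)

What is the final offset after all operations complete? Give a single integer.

Answer: 16

Derivation:
After 1 (seek(+1, CUR)): offset=1
After 2 (read(4)): returned 'U6AO', offset=5
After 3 (tell()): offset=5
After 4 (read(4)): returned '8NY7', offset=9
After 5 (read(7)): returned 'S91OXO9', offset=16
After 6 (seek(+5, CUR)): offset=16
After 7 (read(2)): returned '', offset=16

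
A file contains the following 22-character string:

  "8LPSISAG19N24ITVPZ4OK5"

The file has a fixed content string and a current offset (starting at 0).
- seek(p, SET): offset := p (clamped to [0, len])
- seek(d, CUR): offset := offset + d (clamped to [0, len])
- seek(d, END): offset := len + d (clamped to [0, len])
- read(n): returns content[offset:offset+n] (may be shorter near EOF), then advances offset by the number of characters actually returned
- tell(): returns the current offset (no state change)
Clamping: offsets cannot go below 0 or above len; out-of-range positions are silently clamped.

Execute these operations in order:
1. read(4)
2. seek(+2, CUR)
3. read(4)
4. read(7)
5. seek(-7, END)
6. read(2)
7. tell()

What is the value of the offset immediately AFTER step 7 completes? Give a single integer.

Answer: 17

Derivation:
After 1 (read(4)): returned '8LPS', offset=4
After 2 (seek(+2, CUR)): offset=6
After 3 (read(4)): returned 'AG19', offset=10
After 4 (read(7)): returned 'N24ITVP', offset=17
After 5 (seek(-7, END)): offset=15
After 6 (read(2)): returned 'VP', offset=17
After 7 (tell()): offset=17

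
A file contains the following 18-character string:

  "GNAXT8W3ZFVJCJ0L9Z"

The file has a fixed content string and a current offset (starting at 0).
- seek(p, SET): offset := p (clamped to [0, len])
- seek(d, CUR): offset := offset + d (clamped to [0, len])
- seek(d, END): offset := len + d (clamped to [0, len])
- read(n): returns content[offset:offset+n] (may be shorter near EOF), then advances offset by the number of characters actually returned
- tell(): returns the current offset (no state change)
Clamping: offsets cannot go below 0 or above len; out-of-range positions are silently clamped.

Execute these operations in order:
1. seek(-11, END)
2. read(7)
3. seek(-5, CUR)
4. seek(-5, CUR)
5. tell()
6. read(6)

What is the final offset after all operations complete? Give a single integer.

After 1 (seek(-11, END)): offset=7
After 2 (read(7)): returned '3ZFVJCJ', offset=14
After 3 (seek(-5, CUR)): offset=9
After 4 (seek(-5, CUR)): offset=4
After 5 (tell()): offset=4
After 6 (read(6)): returned 'T8W3ZF', offset=10

Answer: 10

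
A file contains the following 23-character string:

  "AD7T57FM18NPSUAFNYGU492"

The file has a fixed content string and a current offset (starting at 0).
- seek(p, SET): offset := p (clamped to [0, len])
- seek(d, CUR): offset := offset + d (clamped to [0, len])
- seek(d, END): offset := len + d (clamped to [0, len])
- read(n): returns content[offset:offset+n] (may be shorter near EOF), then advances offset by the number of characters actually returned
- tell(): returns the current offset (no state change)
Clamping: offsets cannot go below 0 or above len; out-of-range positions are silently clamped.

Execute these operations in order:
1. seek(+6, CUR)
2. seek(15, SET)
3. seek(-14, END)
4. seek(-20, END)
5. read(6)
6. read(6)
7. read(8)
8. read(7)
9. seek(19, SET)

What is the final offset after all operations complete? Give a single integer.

Answer: 19

Derivation:
After 1 (seek(+6, CUR)): offset=6
After 2 (seek(15, SET)): offset=15
After 3 (seek(-14, END)): offset=9
After 4 (seek(-20, END)): offset=3
After 5 (read(6)): returned 'T57FM1', offset=9
After 6 (read(6)): returned '8NPSUA', offset=15
After 7 (read(8)): returned 'FNYGU492', offset=23
After 8 (read(7)): returned '', offset=23
After 9 (seek(19, SET)): offset=19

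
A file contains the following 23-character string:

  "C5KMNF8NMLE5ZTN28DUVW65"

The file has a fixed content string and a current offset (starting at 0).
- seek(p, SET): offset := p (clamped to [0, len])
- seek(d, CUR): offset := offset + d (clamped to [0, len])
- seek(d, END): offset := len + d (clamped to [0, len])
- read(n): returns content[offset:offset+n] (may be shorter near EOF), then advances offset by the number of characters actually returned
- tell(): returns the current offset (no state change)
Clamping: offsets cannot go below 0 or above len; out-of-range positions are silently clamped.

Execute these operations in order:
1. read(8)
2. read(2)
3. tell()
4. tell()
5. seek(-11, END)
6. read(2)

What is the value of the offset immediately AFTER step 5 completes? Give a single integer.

After 1 (read(8)): returned 'C5KMNF8N', offset=8
After 2 (read(2)): returned 'ML', offset=10
After 3 (tell()): offset=10
After 4 (tell()): offset=10
After 5 (seek(-11, END)): offset=12

Answer: 12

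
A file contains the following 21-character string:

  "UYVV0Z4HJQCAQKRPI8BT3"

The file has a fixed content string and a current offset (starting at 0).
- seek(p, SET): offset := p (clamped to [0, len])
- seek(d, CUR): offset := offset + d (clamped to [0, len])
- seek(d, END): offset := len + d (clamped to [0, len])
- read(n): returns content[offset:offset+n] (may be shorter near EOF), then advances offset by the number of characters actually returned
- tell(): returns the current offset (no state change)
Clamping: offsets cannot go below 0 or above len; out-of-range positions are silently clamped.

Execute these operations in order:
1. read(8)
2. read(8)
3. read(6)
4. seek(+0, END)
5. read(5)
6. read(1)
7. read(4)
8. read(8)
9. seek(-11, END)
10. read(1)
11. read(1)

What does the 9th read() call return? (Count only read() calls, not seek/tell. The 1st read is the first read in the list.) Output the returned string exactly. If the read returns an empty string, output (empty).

After 1 (read(8)): returned 'UYVV0Z4H', offset=8
After 2 (read(8)): returned 'JQCAQKRP', offset=16
After 3 (read(6)): returned 'I8BT3', offset=21
After 4 (seek(+0, END)): offset=21
After 5 (read(5)): returned '', offset=21
After 6 (read(1)): returned '', offset=21
After 7 (read(4)): returned '', offset=21
After 8 (read(8)): returned '', offset=21
After 9 (seek(-11, END)): offset=10
After 10 (read(1)): returned 'C', offset=11
After 11 (read(1)): returned 'A', offset=12

Answer: A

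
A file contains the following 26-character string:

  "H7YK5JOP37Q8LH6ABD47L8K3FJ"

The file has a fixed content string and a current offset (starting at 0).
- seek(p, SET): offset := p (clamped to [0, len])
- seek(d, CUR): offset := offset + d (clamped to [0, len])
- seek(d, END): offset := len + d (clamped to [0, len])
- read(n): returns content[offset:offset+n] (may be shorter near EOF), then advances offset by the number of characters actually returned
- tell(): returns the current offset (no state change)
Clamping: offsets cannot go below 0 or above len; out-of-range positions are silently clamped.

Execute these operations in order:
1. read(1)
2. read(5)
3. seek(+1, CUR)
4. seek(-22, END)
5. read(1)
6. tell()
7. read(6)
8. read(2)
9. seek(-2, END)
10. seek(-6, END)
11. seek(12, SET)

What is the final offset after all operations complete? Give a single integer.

Answer: 12

Derivation:
After 1 (read(1)): returned 'H', offset=1
After 2 (read(5)): returned '7YK5J', offset=6
After 3 (seek(+1, CUR)): offset=7
After 4 (seek(-22, END)): offset=4
After 5 (read(1)): returned '5', offset=5
After 6 (tell()): offset=5
After 7 (read(6)): returned 'JOP37Q', offset=11
After 8 (read(2)): returned '8L', offset=13
After 9 (seek(-2, END)): offset=24
After 10 (seek(-6, END)): offset=20
After 11 (seek(12, SET)): offset=12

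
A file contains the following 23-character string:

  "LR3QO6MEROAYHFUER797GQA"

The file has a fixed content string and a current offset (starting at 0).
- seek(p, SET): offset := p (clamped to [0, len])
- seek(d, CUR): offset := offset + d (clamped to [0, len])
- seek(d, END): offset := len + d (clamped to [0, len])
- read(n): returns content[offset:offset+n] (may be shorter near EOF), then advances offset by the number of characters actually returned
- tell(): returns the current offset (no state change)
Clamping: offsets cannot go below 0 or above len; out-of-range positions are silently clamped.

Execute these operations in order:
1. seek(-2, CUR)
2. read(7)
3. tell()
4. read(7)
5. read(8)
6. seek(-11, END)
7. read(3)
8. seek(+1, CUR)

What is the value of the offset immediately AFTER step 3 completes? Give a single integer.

After 1 (seek(-2, CUR)): offset=0
After 2 (read(7)): returned 'LR3QO6M', offset=7
After 3 (tell()): offset=7

Answer: 7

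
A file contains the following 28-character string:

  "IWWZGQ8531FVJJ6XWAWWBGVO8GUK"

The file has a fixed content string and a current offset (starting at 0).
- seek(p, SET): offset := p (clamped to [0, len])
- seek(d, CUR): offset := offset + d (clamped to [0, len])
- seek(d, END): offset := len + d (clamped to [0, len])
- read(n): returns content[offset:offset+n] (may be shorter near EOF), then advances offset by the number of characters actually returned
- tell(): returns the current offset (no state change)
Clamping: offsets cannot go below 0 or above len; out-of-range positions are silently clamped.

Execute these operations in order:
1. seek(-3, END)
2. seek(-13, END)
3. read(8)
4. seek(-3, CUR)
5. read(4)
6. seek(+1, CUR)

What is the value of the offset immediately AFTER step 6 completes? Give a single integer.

After 1 (seek(-3, END)): offset=25
After 2 (seek(-13, END)): offset=15
After 3 (read(8)): returned 'XWAWWBGV', offset=23
After 4 (seek(-3, CUR)): offset=20
After 5 (read(4)): returned 'BGVO', offset=24
After 6 (seek(+1, CUR)): offset=25

Answer: 25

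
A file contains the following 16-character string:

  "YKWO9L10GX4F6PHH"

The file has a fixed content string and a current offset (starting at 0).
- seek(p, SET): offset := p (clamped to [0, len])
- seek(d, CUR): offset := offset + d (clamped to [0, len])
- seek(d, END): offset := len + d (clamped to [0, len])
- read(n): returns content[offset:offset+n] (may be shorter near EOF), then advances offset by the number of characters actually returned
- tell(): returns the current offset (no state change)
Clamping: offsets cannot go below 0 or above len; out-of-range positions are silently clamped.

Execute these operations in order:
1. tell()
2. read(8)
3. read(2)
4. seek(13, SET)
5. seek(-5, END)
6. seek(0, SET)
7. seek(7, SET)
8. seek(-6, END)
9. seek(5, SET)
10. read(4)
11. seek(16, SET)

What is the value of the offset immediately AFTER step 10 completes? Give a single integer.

Answer: 9

Derivation:
After 1 (tell()): offset=0
After 2 (read(8)): returned 'YKWO9L10', offset=8
After 3 (read(2)): returned 'GX', offset=10
After 4 (seek(13, SET)): offset=13
After 5 (seek(-5, END)): offset=11
After 6 (seek(0, SET)): offset=0
After 7 (seek(7, SET)): offset=7
After 8 (seek(-6, END)): offset=10
After 9 (seek(5, SET)): offset=5
After 10 (read(4)): returned 'L10G', offset=9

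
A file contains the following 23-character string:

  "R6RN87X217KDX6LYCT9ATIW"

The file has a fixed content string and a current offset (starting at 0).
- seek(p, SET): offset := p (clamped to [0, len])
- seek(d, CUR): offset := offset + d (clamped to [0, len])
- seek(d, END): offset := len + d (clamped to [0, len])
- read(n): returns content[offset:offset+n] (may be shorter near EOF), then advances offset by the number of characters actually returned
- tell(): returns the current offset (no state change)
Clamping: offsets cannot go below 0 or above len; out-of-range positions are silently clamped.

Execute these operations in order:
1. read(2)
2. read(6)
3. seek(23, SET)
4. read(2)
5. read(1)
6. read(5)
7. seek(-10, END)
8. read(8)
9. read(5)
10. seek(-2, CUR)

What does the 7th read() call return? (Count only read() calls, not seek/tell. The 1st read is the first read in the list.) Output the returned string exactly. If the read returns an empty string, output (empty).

After 1 (read(2)): returned 'R6', offset=2
After 2 (read(6)): returned 'RN87X2', offset=8
After 3 (seek(23, SET)): offset=23
After 4 (read(2)): returned '', offset=23
After 5 (read(1)): returned '', offset=23
After 6 (read(5)): returned '', offset=23
After 7 (seek(-10, END)): offset=13
After 8 (read(8)): returned '6LYCT9AT', offset=21
After 9 (read(5)): returned 'IW', offset=23
After 10 (seek(-2, CUR)): offset=21

Answer: IW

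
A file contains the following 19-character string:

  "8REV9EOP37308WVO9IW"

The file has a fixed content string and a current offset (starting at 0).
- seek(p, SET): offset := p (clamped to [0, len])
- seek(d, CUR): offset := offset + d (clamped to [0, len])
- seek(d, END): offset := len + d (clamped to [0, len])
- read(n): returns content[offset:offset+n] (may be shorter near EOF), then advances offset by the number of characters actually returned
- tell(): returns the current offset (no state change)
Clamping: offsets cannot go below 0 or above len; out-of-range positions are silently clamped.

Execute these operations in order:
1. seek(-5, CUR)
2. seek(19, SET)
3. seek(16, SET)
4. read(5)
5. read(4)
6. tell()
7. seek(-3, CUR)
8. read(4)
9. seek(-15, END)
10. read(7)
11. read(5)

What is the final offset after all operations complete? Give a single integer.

Answer: 16

Derivation:
After 1 (seek(-5, CUR)): offset=0
After 2 (seek(19, SET)): offset=19
After 3 (seek(16, SET)): offset=16
After 4 (read(5)): returned '9IW', offset=19
After 5 (read(4)): returned '', offset=19
After 6 (tell()): offset=19
After 7 (seek(-3, CUR)): offset=16
After 8 (read(4)): returned '9IW', offset=19
After 9 (seek(-15, END)): offset=4
After 10 (read(7)): returned '9EOP373', offset=11
After 11 (read(5)): returned '08WVO', offset=16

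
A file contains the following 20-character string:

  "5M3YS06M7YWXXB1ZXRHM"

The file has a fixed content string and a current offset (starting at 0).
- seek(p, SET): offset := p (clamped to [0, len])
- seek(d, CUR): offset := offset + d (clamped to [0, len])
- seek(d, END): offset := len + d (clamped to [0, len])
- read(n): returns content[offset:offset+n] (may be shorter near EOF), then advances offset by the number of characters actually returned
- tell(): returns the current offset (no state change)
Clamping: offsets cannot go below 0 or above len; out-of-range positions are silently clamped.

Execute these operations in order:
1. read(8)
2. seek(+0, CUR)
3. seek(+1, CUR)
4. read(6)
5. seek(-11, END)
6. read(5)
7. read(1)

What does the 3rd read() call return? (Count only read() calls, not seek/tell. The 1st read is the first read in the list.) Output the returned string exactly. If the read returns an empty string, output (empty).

Answer: YWXXB

Derivation:
After 1 (read(8)): returned '5M3YS06M', offset=8
After 2 (seek(+0, CUR)): offset=8
After 3 (seek(+1, CUR)): offset=9
After 4 (read(6)): returned 'YWXXB1', offset=15
After 5 (seek(-11, END)): offset=9
After 6 (read(5)): returned 'YWXXB', offset=14
After 7 (read(1)): returned '1', offset=15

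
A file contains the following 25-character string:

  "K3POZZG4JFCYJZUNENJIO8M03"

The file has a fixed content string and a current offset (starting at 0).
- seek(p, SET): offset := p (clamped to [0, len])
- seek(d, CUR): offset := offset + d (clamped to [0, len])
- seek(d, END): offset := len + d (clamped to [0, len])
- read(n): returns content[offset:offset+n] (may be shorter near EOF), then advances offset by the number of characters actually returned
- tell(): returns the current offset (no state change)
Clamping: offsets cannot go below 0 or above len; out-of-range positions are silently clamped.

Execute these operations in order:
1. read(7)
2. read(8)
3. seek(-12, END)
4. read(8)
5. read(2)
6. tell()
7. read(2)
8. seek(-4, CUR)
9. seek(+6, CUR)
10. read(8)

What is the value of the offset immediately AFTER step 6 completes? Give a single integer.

Answer: 23

Derivation:
After 1 (read(7)): returned 'K3POZZG', offset=7
After 2 (read(8)): returned '4JFCYJZU', offset=15
After 3 (seek(-12, END)): offset=13
After 4 (read(8)): returned 'ZUNENJIO', offset=21
After 5 (read(2)): returned '8M', offset=23
After 6 (tell()): offset=23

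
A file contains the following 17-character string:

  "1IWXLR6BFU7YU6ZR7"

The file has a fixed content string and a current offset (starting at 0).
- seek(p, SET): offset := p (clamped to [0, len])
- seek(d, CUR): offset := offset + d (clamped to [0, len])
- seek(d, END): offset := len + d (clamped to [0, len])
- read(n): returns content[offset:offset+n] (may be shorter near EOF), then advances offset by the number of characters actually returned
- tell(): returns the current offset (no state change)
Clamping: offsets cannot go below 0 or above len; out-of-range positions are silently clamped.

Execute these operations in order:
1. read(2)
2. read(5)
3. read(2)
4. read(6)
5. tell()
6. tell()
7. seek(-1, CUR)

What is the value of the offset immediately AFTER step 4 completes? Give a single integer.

After 1 (read(2)): returned '1I', offset=2
After 2 (read(5)): returned 'WXLR6', offset=7
After 3 (read(2)): returned 'BF', offset=9
After 4 (read(6)): returned 'U7YU6Z', offset=15

Answer: 15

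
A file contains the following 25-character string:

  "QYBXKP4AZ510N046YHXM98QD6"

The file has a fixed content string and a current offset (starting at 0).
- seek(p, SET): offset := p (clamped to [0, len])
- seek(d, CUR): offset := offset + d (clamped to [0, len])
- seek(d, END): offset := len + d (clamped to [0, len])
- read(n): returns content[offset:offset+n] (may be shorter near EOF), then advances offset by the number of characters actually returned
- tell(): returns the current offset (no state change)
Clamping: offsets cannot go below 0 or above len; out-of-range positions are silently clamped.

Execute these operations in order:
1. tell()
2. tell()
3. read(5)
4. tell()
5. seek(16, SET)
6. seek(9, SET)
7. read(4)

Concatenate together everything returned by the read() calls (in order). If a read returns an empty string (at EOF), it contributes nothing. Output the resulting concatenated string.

Answer: QYBXK510N

Derivation:
After 1 (tell()): offset=0
After 2 (tell()): offset=0
After 3 (read(5)): returned 'QYBXK', offset=5
After 4 (tell()): offset=5
After 5 (seek(16, SET)): offset=16
After 6 (seek(9, SET)): offset=9
After 7 (read(4)): returned '510N', offset=13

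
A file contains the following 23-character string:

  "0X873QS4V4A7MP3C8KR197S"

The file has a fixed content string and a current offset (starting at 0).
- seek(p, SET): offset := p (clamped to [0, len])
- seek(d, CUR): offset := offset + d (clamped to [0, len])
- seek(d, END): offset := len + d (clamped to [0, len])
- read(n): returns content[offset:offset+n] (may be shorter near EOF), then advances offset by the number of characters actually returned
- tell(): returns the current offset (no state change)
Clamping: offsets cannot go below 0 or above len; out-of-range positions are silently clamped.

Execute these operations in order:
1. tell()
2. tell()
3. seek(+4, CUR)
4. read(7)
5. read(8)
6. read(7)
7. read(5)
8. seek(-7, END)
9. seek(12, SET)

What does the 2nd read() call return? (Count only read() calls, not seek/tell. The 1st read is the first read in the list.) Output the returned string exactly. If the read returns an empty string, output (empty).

Answer: 7MP3C8KR

Derivation:
After 1 (tell()): offset=0
After 2 (tell()): offset=0
After 3 (seek(+4, CUR)): offset=4
After 4 (read(7)): returned '3QS4V4A', offset=11
After 5 (read(8)): returned '7MP3C8KR', offset=19
After 6 (read(7)): returned '197S', offset=23
After 7 (read(5)): returned '', offset=23
After 8 (seek(-7, END)): offset=16
After 9 (seek(12, SET)): offset=12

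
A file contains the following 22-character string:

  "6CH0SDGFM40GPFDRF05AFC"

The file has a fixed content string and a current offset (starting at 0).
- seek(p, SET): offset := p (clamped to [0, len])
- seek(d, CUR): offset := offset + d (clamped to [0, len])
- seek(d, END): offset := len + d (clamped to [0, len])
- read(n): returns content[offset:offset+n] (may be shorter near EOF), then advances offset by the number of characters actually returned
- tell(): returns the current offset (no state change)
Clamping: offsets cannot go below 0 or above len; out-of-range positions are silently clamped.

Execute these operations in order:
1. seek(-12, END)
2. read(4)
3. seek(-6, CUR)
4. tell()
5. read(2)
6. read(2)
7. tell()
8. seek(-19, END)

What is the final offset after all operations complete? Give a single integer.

Answer: 3

Derivation:
After 1 (seek(-12, END)): offset=10
After 2 (read(4)): returned '0GPF', offset=14
After 3 (seek(-6, CUR)): offset=8
After 4 (tell()): offset=8
After 5 (read(2)): returned 'M4', offset=10
After 6 (read(2)): returned '0G', offset=12
After 7 (tell()): offset=12
After 8 (seek(-19, END)): offset=3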